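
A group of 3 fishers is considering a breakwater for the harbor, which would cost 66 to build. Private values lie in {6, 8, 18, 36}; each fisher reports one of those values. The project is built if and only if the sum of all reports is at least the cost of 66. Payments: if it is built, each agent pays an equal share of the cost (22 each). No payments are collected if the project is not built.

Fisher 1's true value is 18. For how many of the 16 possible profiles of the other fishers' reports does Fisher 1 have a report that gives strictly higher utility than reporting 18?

Others report (18, 36): truth gives -4; report 6 gives 0 > -4. Violating.
Others report (36, 18): truth gives -4; report 6 gives 0 > -4. Violating.
Others report (6, 6): truth gives 0; no alternative beats it.
Others report (6, 8): truth gives 0; no alternative beats it.
(Checking all 16 profiles: 2 have a profitable deviation, 14 do not.)

2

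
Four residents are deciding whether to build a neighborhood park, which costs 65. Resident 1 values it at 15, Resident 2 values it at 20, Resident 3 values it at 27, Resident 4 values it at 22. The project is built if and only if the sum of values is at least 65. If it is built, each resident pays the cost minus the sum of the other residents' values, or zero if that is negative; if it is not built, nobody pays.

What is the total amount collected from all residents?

Total value 84 ≥ cost 65, so it is built.
Resident 1: others sum to 69; max(0, 65 - 69) = 0.
Resident 2: others sum to 64; max(0, 65 - 64) = 1.
Resident 3: others sum to 57; max(0, 65 - 57) = 8.
Resident 4: others sum to 62; max(0, 65 - 62) = 3.
Total collected = 0 + 1 + 8 + 3 = 12.

12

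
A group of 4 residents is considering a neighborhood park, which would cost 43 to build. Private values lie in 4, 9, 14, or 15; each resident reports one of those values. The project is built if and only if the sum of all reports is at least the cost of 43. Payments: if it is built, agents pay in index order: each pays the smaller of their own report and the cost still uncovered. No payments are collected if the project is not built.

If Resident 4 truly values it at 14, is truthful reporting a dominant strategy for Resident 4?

Check each profile of the others' reports and compare truth against every alternative report.
Others report (14, 14, 15): truth gives 14, best alternative gives 14.
Others report (14, 15, 14): truth gives 14, best alternative gives 14.
Others report (14, 15, 15): truth gives 14, best alternative gives 14.
Others report (15, 14, 14): truth gives 14, best alternative gives 14.
Others report (15, 14, 15): truth gives 14, best alternative gives 14.
Others report (15, 15, 14): truth gives 14, best alternative gives 14.
(Remaining 58 profiles checked similarly; truth is weakly best in each.)
In every case the truthful report is at least as good as any alternative, so it is a dominant strategy.

Yes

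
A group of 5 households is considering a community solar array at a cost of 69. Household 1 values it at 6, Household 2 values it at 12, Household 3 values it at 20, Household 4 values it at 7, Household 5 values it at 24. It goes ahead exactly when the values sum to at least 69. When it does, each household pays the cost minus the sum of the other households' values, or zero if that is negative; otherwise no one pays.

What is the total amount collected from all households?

Total value 69 ≥ cost 69, so it is built.
Household 1: others sum to 63; max(0, 69 - 63) = 6.
Household 2: others sum to 57; max(0, 69 - 57) = 12.
Household 3: others sum to 49; max(0, 69 - 49) = 20.
Household 4: others sum to 62; max(0, 69 - 62) = 7.
Household 5: others sum to 45; max(0, 69 - 45) = 24.
Total collected = 6 + 12 + 20 + 7 + 24 = 69.

69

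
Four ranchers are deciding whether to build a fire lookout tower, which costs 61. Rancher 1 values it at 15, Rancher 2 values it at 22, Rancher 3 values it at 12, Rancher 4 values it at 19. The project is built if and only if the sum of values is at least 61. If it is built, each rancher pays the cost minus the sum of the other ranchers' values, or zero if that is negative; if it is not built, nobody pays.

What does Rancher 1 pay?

8

Total value 68 ≥ cost 61, so the project is built.
The other ranchers' values sum to 53.
Cost minus that sum is 61 - 53 = 8.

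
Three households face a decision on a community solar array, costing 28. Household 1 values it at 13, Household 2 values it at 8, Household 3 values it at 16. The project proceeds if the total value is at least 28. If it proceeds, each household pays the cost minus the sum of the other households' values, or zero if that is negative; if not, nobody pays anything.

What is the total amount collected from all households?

Total value 37 ≥ cost 28, so it is built.
Household 1: others sum to 24; max(0, 28 - 24) = 4.
Household 2: others sum to 29; max(0, 28 - 29) = 0.
Household 3: others sum to 21; max(0, 28 - 21) = 7.
Total collected = 4 + 0 + 7 = 11.

11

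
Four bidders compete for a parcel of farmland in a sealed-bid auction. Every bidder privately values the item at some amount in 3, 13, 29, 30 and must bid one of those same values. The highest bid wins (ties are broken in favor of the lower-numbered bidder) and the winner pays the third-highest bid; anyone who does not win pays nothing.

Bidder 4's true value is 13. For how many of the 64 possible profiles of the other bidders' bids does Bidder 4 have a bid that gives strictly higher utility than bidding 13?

Others bid (3, 3, 13): truth gives 0; bid 29 gives 10 > 0. Violating.
Others bid (3, 3, 29): truth gives 0; bid 30 gives 10 > 0. Violating.
Others bid (3, 13, 3): truth gives 0; bid 29 gives 10 > 0. Violating.
Others bid (3, 29, 3): truth gives 0; bid 30 gives 10 > 0. Violating.
Others bid (3, 3, 3): truth gives 10; no alternative beats it.
Others bid (3, 3, 30): truth gives 0; no alternative beats it.
(Checking all 64 profiles: 6 have a profitable deviation, 58 do not.)

6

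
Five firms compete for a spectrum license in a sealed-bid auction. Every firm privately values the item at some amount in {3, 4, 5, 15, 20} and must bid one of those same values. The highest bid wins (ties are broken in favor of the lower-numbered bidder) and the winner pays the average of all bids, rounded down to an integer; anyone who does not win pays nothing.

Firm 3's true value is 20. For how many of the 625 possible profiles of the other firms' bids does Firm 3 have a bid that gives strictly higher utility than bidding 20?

144

Others bid (3, 3, 3, 3): truth gives 14; bid 4 gives 17 > 14. Violating.
Others bid (3, 3, 3, 4): truth gives 14; bid 4 gives 17 > 14. Violating.
Others bid (3, 3, 3, 5): truth gives 14; bid 5 gives 17 > 14. Violating.
Others bid (3, 3, 3, 15): truth gives 12; bid 15 gives 13 > 12. Violating.
Others bid (3, 3, 3, 20): truth gives 11; no alternative beats it.
Others bid (3, 3, 4, 20): truth gives 10; no alternative beats it.
(Checking all 625 profiles: 144 have a profitable deviation, 481 do not.)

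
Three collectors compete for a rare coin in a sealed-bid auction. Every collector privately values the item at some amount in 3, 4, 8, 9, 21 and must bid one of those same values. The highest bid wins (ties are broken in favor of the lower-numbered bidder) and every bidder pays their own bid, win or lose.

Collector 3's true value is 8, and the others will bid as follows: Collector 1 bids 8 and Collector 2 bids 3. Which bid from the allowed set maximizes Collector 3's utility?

Bid 3: loses but pays 3, utility -3.
Bid 4: loses but pays 4, utility -4.
Bid 8: loses but pays 8, utility -8.
Bid 9: wins, pays 9, utility 8 - 9 = -1.
Bid 21: wins, pays 21, utility 8 - 21 = -13.
The best choice is 9 with utility -1.

9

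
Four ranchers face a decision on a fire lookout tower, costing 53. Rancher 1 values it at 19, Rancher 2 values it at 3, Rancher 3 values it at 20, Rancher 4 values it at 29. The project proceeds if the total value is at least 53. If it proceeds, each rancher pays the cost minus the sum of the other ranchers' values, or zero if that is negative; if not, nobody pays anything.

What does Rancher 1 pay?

Total value 71 ≥ cost 53, so the project is built.
The other ranchers' values sum to 52.
Cost minus that sum is 53 - 52 = 1.

1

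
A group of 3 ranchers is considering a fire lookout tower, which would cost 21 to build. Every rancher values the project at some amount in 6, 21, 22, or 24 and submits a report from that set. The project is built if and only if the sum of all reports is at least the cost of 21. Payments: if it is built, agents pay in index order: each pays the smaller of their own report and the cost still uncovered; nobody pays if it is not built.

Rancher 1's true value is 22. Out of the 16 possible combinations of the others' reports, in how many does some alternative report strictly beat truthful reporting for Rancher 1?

Others report (6, 21): truth gives 1; report 6 gives 16 > 1. Violating.
Others report (6, 22): truth gives 1; report 6 gives 16 > 1. Violating.
Others report (6, 24): truth gives 1; report 6 gives 16 > 1. Violating.
Others report (21, 6): truth gives 1; report 6 gives 16 > 1. Violating.
Others report (6, 6): truth gives 1; no alternative beats it.
(Checking all 16 profiles: 15 have a profitable deviation, 1 does not.)

15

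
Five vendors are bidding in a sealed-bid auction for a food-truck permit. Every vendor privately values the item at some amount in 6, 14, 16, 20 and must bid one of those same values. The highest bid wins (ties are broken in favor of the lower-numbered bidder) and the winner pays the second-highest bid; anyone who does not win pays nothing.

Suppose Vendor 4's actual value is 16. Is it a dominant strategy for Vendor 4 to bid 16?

Yes

Check each profile of the others' bids and compare truth against every alternative bid.
Others bid (6, 6, 6, 6): truth gives 10, best alternative gives 10.
Others bid (6, 6, 6, 14): truth gives 2, best alternative gives 2.
Others bid (6, 6, 14, 6): truth gives 2, best alternative gives 2.
Others bid (6, 6, 14, 14): truth gives 2, best alternative gives 2.
Others bid (6, 14, 6, 6): truth gives 2, best alternative gives 2.
Others bid (6, 14, 6, 14): truth gives 2, best alternative gives 2.
(Remaining 250 profiles checked similarly; truth is weakly best in each.)
In every case the truthful bid is at least as good as any alternative, so it is a dominant strategy.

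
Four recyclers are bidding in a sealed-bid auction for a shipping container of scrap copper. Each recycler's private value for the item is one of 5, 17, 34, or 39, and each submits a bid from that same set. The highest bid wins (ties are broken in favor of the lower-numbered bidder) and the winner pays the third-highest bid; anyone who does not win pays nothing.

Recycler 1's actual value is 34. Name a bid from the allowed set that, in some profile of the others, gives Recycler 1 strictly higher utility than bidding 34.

Suppose Recycler 2 bids 5, Recycler 3 bids 5 and Recycler 4 bids 39.
Bid 34: loses, pays 0, utility 0.
Bid 39: wins, pays 5, utility 34 - 5 = 29.
So bidding 39 beats truth here (29 > 0).

39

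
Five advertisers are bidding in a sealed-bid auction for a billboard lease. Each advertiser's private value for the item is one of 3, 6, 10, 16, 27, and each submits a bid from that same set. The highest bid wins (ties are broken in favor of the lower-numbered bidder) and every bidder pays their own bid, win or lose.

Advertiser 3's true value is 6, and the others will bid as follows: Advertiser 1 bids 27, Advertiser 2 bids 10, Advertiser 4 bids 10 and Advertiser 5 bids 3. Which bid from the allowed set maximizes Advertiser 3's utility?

3

Bid 3: loses but pays 3, utility -3.
Bid 6: loses but pays 6, utility -6.
Bid 10: loses but pays 10, utility -10.
Bid 16: loses but pays 16, utility -16.
Bid 27: loses but pays 27, utility -27.
The best choice is 3 with utility -3.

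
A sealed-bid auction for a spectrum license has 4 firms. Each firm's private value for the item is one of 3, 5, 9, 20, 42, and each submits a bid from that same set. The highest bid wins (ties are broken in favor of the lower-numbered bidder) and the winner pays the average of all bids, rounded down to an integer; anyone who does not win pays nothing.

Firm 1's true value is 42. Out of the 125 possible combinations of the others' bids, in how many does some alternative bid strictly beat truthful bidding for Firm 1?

64

Others bid (3, 3, 3): truth gives 30; bid 3 gives 39 > 30. Violating.
Others bid (3, 3, 5): truth gives 29; bid 5 gives 38 > 29. Violating.
Others bid (3, 3, 9): truth gives 28; bid 9 gives 36 > 28. Violating.
Others bid (3, 3, 20): truth gives 25; bid 20 gives 31 > 25. Violating.
Others bid (3, 3, 42): truth gives 20; no alternative beats it.
Others bid (3, 5, 42): truth gives 19; no alternative beats it.
(Checking all 125 profiles: 64 have a profitable deviation, 61 do not.)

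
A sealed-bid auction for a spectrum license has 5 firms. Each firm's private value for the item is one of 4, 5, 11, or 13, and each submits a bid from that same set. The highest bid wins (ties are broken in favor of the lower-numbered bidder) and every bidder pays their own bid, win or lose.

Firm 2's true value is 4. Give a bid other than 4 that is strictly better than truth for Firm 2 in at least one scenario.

5

Suppose Firm 1 bids 4, Firm 3 bids 4, Firm 4 bids 4 and Firm 5 bids 4.
Bid 4: loses but pays 4, utility -4.
Bid 5: wins, pays 5, utility 4 - 5 = -1.
So bidding 5 beats truth here (-1 > -4).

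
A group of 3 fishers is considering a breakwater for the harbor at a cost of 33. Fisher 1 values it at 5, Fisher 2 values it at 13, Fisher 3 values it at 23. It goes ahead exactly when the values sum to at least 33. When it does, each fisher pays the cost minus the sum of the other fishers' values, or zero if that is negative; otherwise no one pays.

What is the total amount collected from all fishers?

Total value 41 ≥ cost 33, so it is built.
Fisher 1: others sum to 36; max(0, 33 - 36) = 0.
Fisher 2: others sum to 28; max(0, 33 - 28) = 5.
Fisher 3: others sum to 18; max(0, 33 - 18) = 15.
Total collected = 0 + 5 + 15 = 20.

20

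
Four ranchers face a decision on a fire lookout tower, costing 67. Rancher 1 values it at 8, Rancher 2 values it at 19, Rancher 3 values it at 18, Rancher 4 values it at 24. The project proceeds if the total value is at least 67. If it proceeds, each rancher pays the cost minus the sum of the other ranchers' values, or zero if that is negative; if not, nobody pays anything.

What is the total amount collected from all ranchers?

61

Total value 69 ≥ cost 67, so it is built.
Rancher 1: others sum to 61; max(0, 67 - 61) = 6.
Rancher 2: others sum to 50; max(0, 67 - 50) = 17.
Rancher 3: others sum to 51; max(0, 67 - 51) = 16.
Rancher 4: others sum to 45; max(0, 67 - 45) = 22.
Total collected = 6 + 17 + 16 + 22 = 61.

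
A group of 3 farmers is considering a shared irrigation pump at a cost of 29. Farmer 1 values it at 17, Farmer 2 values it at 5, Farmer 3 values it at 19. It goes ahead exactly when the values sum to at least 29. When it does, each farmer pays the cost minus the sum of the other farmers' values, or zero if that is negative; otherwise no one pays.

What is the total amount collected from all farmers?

12

Total value 41 ≥ cost 29, so it is built.
Farmer 1: others sum to 24; max(0, 29 - 24) = 5.
Farmer 2: others sum to 36; max(0, 29 - 36) = 0.
Farmer 3: others sum to 22; max(0, 29 - 22) = 7.
Total collected = 5 + 0 + 7 = 12.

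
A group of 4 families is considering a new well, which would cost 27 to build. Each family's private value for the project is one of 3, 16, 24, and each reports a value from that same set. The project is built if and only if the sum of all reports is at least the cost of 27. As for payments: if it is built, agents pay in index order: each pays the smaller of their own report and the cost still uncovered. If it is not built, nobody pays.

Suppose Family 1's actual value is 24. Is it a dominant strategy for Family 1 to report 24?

Consider the case where Family 2 reports 3, Family 3 reports 3 and Family 4 reports 16.
Truthful report 24: project built, pays 24, utility 24 - 24 = 0.
Report 16 instead: project built, pays 16, utility 24 - 16 = 8.
Since 8 > 0, reporting 16 is strictly better here, so truthful reporting is not dominant.

No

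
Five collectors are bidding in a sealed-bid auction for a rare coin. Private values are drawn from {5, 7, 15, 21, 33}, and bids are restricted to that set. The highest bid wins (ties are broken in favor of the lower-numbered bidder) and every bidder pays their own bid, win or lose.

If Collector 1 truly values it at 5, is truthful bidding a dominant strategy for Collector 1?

Consider the case where Collector 2 bids 5, Collector 3 bids 5, Collector 4 bids 5 and Collector 5 bids 7.
Truthful bid 5: loses but pays 5, utility -5.
Bid 7 instead: wins, pays 7, utility 5 - 7 = -2.
Since -2 > -5, bidding 7 is strictly better here, so truthful bidding is not dominant.

No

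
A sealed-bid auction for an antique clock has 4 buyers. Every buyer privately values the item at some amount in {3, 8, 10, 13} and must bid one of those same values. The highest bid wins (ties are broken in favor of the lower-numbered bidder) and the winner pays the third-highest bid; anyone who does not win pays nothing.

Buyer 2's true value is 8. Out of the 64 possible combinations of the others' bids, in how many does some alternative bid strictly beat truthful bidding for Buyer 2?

6

Others bid (3, 3, 10): truth gives 0; bid 10 gives 5 > 0. Violating.
Others bid (3, 3, 13): truth gives 0; bid 13 gives 5 > 0. Violating.
Others bid (3, 10, 3): truth gives 0; bid 10 gives 5 > 0. Violating.
Others bid (3, 13, 3): truth gives 0; bid 13 gives 5 > 0. Violating.
Others bid (3, 3, 3): truth gives 5; no alternative beats it.
Others bid (3, 3, 8): truth gives 5; no alternative beats it.
(Checking all 64 profiles: 6 have a profitable deviation, 58 do not.)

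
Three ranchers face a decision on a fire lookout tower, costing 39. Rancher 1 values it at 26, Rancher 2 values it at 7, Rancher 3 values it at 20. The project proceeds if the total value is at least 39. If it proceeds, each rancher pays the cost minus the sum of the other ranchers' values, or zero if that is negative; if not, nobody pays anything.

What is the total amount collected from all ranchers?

18

Total value 53 ≥ cost 39, so it is built.
Rancher 1: others sum to 27; max(0, 39 - 27) = 12.
Rancher 2: others sum to 46; max(0, 39 - 46) = 0.
Rancher 3: others sum to 33; max(0, 39 - 33) = 6.
Total collected = 12 + 0 + 6 = 18.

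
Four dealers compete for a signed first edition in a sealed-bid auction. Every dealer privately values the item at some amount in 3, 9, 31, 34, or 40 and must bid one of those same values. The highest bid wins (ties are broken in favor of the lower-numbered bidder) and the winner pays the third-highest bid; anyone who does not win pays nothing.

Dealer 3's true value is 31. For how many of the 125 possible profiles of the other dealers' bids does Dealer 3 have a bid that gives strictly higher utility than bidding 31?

24

Others bid (3, 3, 34): truth gives 0; bid 34 gives 28 > 0. Violating.
Others bid (3, 3, 40): truth gives 0; bid 40 gives 28 > 0. Violating.
Others bid (3, 9, 34): truth gives 0; bid 34 gives 22 > 0. Violating.
Others bid (3, 9, 40): truth gives 0; bid 40 gives 22 > 0. Violating.
Others bid (3, 3, 3): truth gives 28; no alternative beats it.
Others bid (3, 3, 9): truth gives 28; no alternative beats it.
(Checking all 125 profiles: 24 have a profitable deviation, 101 do not.)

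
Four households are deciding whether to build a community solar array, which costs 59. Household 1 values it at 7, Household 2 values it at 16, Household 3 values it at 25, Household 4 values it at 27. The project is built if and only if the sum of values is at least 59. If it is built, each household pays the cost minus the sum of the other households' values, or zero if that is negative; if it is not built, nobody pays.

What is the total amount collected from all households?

Total value 75 ≥ cost 59, so it is built.
Household 1: others sum to 68; max(0, 59 - 68) = 0.
Household 2: others sum to 59; max(0, 59 - 59) = 0.
Household 3: others sum to 50; max(0, 59 - 50) = 9.
Household 4: others sum to 48; max(0, 59 - 48) = 11.
Total collected = 0 + 0 + 9 + 11 = 20.

20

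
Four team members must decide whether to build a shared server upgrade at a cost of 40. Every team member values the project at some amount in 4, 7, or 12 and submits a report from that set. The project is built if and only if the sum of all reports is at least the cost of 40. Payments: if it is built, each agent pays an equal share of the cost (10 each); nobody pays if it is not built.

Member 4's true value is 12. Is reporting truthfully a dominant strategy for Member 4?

Check each profile of the others' reports and compare truth against every alternative report.
Others report (4, 12, 12): truth gives 2, best alternative gives 0.
Others report (7, 12, 12): truth gives 2, best alternative gives 0.
Others report (12, 4, 12): truth gives 2, best alternative gives 0.
Others report (12, 7, 12): truth gives 2, best alternative gives 0.
Others report (12, 12, 4): truth gives 2, best alternative gives 0.
Others report (12, 12, 7): truth gives 2, best alternative gives 0.
(Remaining 21 profiles checked similarly; truth is weakly best in each.)
In every case the truthful report is at least as good as any alternative, so it is a dominant strategy.

Yes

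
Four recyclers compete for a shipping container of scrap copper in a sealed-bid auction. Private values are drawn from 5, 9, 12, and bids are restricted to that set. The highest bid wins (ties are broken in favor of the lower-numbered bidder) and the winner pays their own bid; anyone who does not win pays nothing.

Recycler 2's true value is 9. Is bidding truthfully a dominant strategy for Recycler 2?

Yes

Check each profile of the others' bids and compare truth against every alternative bid.
Others bid (5, 5, 5): truth gives 0, best alternative gives 0.
Others bid (5, 5, 9): truth gives 0, best alternative gives 0.
Others bid (5, 5, 12): truth gives 0, best alternative gives 0.
Others bid (5, 9, 5): truth gives 0, best alternative gives 0.
Others bid (5, 9, 9): truth gives 0, best alternative gives 0.
Others bid (5, 9, 12): truth gives 0, best alternative gives 0.
(Remaining 21 profiles checked similarly; truth is weakly best in each.)
In every case the truthful bid is at least as good as any alternative, so it is a dominant strategy.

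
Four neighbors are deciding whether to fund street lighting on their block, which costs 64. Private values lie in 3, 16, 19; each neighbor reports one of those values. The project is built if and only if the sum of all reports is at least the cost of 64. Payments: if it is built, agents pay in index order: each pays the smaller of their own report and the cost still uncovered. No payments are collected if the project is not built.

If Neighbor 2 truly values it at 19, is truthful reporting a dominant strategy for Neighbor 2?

No

Consider the case where Neighbor 1 reports 16, Neighbor 3 reports 16 and Neighbor 4 reports 16.
Truthful report 19: project built, pays 19, utility 19 - 19 = 0.
Report 16 instead: project built, pays 16, utility 19 - 16 = 3.
Since 3 > 0, reporting 16 is strictly better here, so truthful reporting is not dominant.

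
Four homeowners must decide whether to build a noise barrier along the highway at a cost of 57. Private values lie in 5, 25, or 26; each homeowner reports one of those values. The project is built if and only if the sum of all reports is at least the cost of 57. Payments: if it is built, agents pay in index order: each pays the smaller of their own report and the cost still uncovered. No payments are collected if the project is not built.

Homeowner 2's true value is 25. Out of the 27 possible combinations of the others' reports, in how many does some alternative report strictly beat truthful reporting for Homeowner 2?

Others report (5, 25, 25): truth gives 0; report 5 gives 20 > 0. Violating.
Others report (5, 25, 26): truth gives 0; report 5 gives 20 > 0. Violating.
Others report (5, 26, 25): truth gives 0; report 5 gives 20 > 0. Violating.
Others report (5, 26, 26): truth gives 0; report 5 gives 20 > 0. Violating.
Others report (5, 5, 5): truth gives 0; no alternative beats it.
Others report (5, 5, 25): truth gives 0; no alternative beats it.
(Checking all 27 profiles: 20 have a profitable deviation, 7 do not.)

20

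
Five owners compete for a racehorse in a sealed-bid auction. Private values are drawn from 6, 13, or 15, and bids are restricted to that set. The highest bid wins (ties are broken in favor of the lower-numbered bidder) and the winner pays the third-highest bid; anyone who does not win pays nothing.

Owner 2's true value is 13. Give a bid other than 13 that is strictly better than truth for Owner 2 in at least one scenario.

15

Suppose Owner 1 bids 6, Owner 3 bids 6, Owner 4 bids 6 and Owner 5 bids 15.
Bid 13: loses, pays 0, utility 0.
Bid 15: wins, pays 6, utility 13 - 6 = 7.
So bidding 15 beats truth here (7 > 0).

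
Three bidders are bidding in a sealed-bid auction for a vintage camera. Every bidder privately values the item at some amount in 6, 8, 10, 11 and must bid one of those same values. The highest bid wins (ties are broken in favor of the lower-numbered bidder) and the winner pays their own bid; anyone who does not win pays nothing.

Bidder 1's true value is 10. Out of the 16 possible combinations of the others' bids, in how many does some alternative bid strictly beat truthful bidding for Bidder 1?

4

Others bid (6, 6): truth gives 0; bid 6 gives 4 > 0. Violating.
Others bid (6, 8): truth gives 0; bid 8 gives 2 > 0. Violating.
Others bid (8, 6): truth gives 0; bid 8 gives 2 > 0. Violating.
Others bid (8, 8): truth gives 0; bid 8 gives 2 > 0. Violating.
Others bid (6, 10): truth gives 0; no alternative beats it.
Others bid (6, 11): truth gives 0; no alternative beats it.
(Checking all 16 profiles: 4 have a profitable deviation, 12 do not.)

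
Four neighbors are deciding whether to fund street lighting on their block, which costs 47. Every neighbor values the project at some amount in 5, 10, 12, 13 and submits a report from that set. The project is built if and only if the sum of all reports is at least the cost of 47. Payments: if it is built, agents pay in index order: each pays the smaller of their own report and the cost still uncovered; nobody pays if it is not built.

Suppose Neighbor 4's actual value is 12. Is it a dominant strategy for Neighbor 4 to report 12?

Check each profile of the others' reports and compare truth against every alternative report.
Others report (13, 13, 13): truth gives 4, best alternative gives 4.
Others report (12, 13, 13): truth gives 3, best alternative gives 3.
Others report (13, 12, 13): truth gives 3, best alternative gives 3.
Others report (13, 13, 12): truth gives 3, best alternative gives 3.
Others report (12, 12, 13): truth gives 2, best alternative gives 2.
Others report (12, 13, 12): truth gives 2, best alternative gives 2.
(Remaining 58 profiles checked similarly; truth is weakly best in each.)
In every case the truthful report is at least as good as any alternative, so it is a dominant strategy.

Yes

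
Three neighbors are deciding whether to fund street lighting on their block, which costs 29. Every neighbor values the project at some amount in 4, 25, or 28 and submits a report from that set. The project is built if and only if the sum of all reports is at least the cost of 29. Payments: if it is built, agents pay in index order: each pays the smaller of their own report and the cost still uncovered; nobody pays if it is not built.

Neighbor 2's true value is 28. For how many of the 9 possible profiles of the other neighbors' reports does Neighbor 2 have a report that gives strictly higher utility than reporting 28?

2

Others report (4, 25): truth gives 3; report 4 gives 24 > 3. Violating.
Others report (4, 28): truth gives 3; report 4 gives 24 > 3. Violating.
Others report (4, 4): truth gives 3; no alternative beats it.
Others report (25, 4): truth gives 24; no alternative beats it.
(Checking all 9 profiles: 2 have a profitable deviation, 7 do not.)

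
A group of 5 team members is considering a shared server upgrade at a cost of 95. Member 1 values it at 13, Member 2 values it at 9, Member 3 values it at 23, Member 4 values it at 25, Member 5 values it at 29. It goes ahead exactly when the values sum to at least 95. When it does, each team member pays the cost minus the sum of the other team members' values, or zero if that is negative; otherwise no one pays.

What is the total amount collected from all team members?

79

Total value 99 ≥ cost 95, so it is built.
Member 1: others sum to 86; max(0, 95 - 86) = 9.
Member 2: others sum to 90; max(0, 95 - 90) = 5.
Member 3: others sum to 76; max(0, 95 - 76) = 19.
Member 4: others sum to 74; max(0, 95 - 74) = 21.
Member 5: others sum to 70; max(0, 95 - 70) = 25.
Total collected = 9 + 5 + 19 + 21 + 25 = 79.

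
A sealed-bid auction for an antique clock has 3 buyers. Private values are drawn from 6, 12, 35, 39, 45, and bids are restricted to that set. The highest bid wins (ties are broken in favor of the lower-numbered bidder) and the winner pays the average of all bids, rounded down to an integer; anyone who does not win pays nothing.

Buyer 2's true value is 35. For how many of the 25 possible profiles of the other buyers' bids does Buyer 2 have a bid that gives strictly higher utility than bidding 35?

10

Others bid (6, 6): truth gives 20; bid 12 gives 27 > 20. Violating.
Others bid (6, 12): truth gives 18; bid 12 gives 25 > 18. Violating.
Others bid (6, 39): truth gives 0; bid 39 gives 7 > 0. Violating.
Others bid (6, 45): truth gives 0; bid 45 gives 3 > 0. Violating.
Others bid (6, 35): truth gives 10; no alternative beats it.
Others bid (12, 6): truth gives 18; no alternative beats it.
(Checking all 25 profiles: 10 have a profitable deviation, 15 do not.)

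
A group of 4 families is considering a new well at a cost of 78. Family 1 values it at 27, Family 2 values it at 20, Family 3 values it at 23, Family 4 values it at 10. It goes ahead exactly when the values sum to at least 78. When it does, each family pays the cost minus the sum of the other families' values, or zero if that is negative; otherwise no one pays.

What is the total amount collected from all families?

72

Total value 80 ≥ cost 78, so it is built.
Family 1: others sum to 53; max(0, 78 - 53) = 25.
Family 2: others sum to 60; max(0, 78 - 60) = 18.
Family 3: others sum to 57; max(0, 78 - 57) = 21.
Family 4: others sum to 70; max(0, 78 - 70) = 8.
Total collected = 25 + 18 + 21 + 8 = 72.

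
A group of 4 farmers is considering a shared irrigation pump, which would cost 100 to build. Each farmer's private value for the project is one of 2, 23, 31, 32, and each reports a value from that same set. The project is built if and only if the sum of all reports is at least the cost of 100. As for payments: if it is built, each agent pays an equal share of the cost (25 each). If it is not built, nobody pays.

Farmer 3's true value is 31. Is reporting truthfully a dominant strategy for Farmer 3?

Yes

Check each profile of the others' reports and compare truth against every alternative report.
Others report (23, 23, 23): truth gives 6, best alternative gives 6.
Others report (23, 23, 31): truth gives 6, best alternative gives 6.
Others report (23, 23, 32): truth gives 6, best alternative gives 6.
Others report (23, 31, 23): truth gives 6, best alternative gives 6.
Others report (23, 31, 31): truth gives 6, best alternative gives 6.
Others report (23, 31, 32): truth gives 6, best alternative gives 6.
(Remaining 58 profiles checked similarly; truth is weakly best in each.)
In every case the truthful report is at least as good as any alternative, so it is a dominant strategy.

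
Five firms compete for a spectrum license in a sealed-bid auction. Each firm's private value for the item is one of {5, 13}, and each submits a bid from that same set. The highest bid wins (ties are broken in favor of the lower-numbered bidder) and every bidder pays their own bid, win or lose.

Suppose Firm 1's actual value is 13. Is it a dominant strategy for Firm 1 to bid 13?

Consider the case where Firm 2 bids 5, Firm 3 bids 5, Firm 4 bids 5 and Firm 5 bids 5.
Truthful bid 13: wins, pays 13, utility 13 - 13 = 0.
Bid 5 instead: wins, pays 5, utility 13 - 5 = 8.
Since 8 > 0, bidding 5 is strictly better here, so truthful bidding is not dominant.

No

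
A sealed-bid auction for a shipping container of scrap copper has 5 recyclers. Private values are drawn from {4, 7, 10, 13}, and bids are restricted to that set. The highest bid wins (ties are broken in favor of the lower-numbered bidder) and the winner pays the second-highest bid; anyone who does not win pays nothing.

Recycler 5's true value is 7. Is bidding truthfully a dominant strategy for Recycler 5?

Check each profile of the others' bids and compare truth against every alternative bid.
Others bid (4, 4, 4, 4): truth gives 3, best alternative gives 3.
Others bid (4, 4, 4, 7): truth gives 0, best alternative gives 0.
Others bid (4, 4, 4, 10): truth gives 0, best alternative gives 0.
Others bid (4, 4, 4, 13): truth gives 0, best alternative gives 0.
Others bid (4, 4, 7, 4): truth gives 0, best alternative gives 0.
Others bid (4, 4, 7, 7): truth gives 0, best alternative gives 0.
(Remaining 250 profiles checked similarly; truth is weakly best in each.)
In every case the truthful bid is at least as good as any alternative, so it is a dominant strategy.

Yes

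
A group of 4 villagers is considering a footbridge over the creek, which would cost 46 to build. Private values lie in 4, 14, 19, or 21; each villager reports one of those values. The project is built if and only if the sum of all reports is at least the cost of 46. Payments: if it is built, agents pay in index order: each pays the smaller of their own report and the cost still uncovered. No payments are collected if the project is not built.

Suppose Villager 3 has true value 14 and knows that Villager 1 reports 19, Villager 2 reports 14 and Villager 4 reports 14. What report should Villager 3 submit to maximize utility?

4

Report 4: project built, pays 4, utility 14 - 4 = 10.
Report 14: project built, pays 13, utility 14 - 13 = 1.
Report 19: project built, pays 13, utility 14 - 13 = 1.
Report 21: project built, pays 13, utility 14 - 13 = 1.
The best choice is 4 with utility 10.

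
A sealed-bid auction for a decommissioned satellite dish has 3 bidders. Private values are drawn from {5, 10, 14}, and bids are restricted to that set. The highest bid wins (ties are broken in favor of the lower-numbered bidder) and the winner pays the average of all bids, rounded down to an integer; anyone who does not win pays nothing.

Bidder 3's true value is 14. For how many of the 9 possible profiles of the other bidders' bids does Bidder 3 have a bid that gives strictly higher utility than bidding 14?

1

Others bid (5, 5): truth gives 6; bid 10 gives 8 > 6. Violating.
Others bid (5, 10): truth gives 5; no alternative beats it.
Others bid (5, 14): truth gives 0; no alternative beats it.
(Checking all 9 profiles: 1 has a profitable deviation, 8 do not.)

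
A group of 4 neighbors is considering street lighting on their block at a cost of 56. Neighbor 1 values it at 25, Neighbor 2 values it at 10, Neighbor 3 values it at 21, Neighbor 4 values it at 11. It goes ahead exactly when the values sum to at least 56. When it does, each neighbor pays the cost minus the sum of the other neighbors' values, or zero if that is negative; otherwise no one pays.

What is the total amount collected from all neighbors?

24

Total value 67 ≥ cost 56, so it is built.
Neighbor 1: others sum to 42; max(0, 56 - 42) = 14.
Neighbor 2: others sum to 57; max(0, 56 - 57) = 0.
Neighbor 3: others sum to 46; max(0, 56 - 46) = 10.
Neighbor 4: others sum to 56; max(0, 56 - 56) = 0.
Total collected = 14 + 0 + 10 + 0 = 24.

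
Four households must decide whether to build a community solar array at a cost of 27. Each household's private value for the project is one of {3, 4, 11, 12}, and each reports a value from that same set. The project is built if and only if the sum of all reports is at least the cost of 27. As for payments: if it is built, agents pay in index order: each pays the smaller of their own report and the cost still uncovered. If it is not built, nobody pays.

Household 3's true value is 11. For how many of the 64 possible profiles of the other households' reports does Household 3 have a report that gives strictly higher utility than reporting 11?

Others report (3, 11, 11): truth gives 0; report 3 gives 8 > 0. Violating.
Others report (3, 11, 12): truth gives 0; report 3 gives 8 > 0. Violating.
Others report (3, 12, 11): truth gives 0; report 3 gives 8 > 0. Violating.
Others report (3, 12, 12): truth gives 0; report 3 gives 8 > 0. Violating.
Others report (3, 3, 3): truth gives 0; no alternative beats it.
Others report (3, 3, 4): truth gives 0; no alternative beats it.
(Checking all 64 profiles: 28 have a profitable deviation, 36 do not.)

28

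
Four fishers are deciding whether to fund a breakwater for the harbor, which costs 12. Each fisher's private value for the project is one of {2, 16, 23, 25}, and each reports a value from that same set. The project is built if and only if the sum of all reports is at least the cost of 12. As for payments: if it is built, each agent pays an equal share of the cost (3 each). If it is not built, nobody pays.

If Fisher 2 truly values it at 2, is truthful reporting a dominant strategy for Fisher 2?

Yes

Check each profile of the others' reports and compare truth against every alternative report.
Others report (2, 2, 2): truth gives 0, best alternative gives -1.
Others report (2, 2, 16): truth gives -1, best alternative gives -1.
Others report (2, 2, 23): truth gives -1, best alternative gives -1.
Others report (2, 2, 25): truth gives -1, best alternative gives -1.
Others report (2, 16, 2): truth gives -1, best alternative gives -1.
Others report (2, 16, 16): truth gives -1, best alternative gives -1.
(Remaining 58 profiles checked similarly; truth is weakly best in each.)
In every case the truthful report is at least as good as any alternative, so it is a dominant strategy.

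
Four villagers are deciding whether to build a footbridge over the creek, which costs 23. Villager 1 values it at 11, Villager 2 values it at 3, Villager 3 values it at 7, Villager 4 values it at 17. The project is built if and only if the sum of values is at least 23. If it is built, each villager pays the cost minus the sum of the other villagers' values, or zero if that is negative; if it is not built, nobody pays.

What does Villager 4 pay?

2

Total value 38 ≥ cost 23, so the project is built.
The other villagers' values sum to 21.
Cost minus that sum is 23 - 21 = 2.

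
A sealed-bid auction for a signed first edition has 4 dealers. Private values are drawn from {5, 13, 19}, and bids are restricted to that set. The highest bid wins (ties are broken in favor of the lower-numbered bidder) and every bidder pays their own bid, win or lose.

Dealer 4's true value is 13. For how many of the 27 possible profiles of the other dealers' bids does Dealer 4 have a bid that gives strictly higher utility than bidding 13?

Others bid (5, 5, 13): truth gives -13; bid 5 gives -5 > -13. Violating.
Others bid (5, 5, 19): truth gives -13; bid 5 gives -5 > -13. Violating.
Others bid (5, 13, 5): truth gives -13; bid 5 gives -5 > -13. Violating.
Others bid (5, 13, 13): truth gives -13; bid 5 gives -5 > -13. Violating.
Others bid (5, 5, 5): truth gives 0; no alternative beats it.
(Checking all 27 profiles: 26 have a profitable deviation, 1 does not.)

26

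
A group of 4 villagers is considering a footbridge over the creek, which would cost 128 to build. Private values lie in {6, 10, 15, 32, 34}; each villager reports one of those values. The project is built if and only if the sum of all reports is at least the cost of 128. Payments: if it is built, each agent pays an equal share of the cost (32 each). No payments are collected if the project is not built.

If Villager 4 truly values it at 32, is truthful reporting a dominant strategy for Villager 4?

Check each profile of the others' reports and compare truth against every alternative report.
Others report (6, 6, 6): truth gives 0, best alternative gives 0.
Others report (6, 6, 10): truth gives 0, best alternative gives 0.
Others report (6, 6, 15): truth gives 0, best alternative gives 0.
Others report (6, 6, 32): truth gives 0, best alternative gives 0.
Others report (6, 6, 34): truth gives 0, best alternative gives 0.
Others report (6, 10, 6): truth gives 0, best alternative gives 0.
(Remaining 119 profiles checked similarly; truth is weakly best in each.)
In every case the truthful report is at least as good as any alternative, so it is a dominant strategy.

Yes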